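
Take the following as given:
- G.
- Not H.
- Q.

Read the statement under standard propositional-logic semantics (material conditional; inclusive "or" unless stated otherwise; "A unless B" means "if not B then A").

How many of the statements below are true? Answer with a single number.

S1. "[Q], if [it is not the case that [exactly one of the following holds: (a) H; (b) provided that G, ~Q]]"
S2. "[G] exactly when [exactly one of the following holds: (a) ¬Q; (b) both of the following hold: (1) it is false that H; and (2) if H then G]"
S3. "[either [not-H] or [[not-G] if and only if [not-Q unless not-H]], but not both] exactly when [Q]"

3

S1: Formalization: ¬(H ⊕ (G → ¬Q)) → Q

¬Q = ¬T = F
G → ¬Q = T → F = F
H ⊕ (G → ¬Q) = F ⊕ F = F
¬(H ⊕ (G → ¬Q)) = ¬F = T
¬(H ⊕ (G → ¬Q)) → Q = T → T = T
Hence S1 is true.

S2: Parsed as G ↔ (¬Q ⊕ (¬H ∧ (H → G)))

¬Q = ¬T = F
¬H = ¬F = T
H → G = F → T = T
¬H ∧ (H → G) = T ∧ T = T
¬Q ⊕ (¬H ∧ (H → G)) = F ⊕ T = T
G ↔ (¬Q ⊕ (¬H ∧ (H → G))) = T ↔ T = T
Thus S2 is true.

S3: In symbols: (¬H ⊕ (¬G ↔ (¬Q ∨ ¬H))) ↔ Q

¬H = ¬F = T
¬G = ¬T = F
¬Q = ¬T = F
¬H = ¬F = T
¬Q ∨ ¬H = F ∨ T = T
¬G ↔ (¬Q ∨ ¬H) = F ↔ T = F
¬H ⊕ (¬G ↔ (¬Q ∨ ¬H)) = T ⊕ F = T
(¬H ⊕ (¬G ↔ (¬Q ∨ ¬H))) ↔ Q = T ↔ T = T
Thus S3 is true.

Count: 3.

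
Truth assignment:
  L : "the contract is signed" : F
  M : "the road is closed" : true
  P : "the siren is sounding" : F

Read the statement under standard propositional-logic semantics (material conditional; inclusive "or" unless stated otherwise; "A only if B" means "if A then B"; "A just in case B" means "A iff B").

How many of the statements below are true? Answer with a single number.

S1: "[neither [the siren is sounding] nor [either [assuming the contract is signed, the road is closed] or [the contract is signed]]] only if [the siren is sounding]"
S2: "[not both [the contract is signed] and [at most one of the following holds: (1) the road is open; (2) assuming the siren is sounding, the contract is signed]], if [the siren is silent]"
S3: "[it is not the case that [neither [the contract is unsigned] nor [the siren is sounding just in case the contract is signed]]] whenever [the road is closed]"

3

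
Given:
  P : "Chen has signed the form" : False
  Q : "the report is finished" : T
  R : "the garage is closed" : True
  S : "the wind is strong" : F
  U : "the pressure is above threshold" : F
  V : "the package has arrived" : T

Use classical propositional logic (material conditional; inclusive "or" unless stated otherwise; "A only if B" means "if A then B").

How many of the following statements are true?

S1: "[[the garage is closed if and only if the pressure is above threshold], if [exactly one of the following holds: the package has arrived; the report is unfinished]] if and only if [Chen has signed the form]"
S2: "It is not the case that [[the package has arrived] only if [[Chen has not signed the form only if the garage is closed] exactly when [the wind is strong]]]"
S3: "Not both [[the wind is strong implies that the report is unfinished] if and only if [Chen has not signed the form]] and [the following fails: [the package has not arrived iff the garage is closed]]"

2

S1: This is ((V xor ~Q) -> (R <-> U)) <-> P.

~Q = ~T = F
V xor ~Q = T xor F = T
R <-> U = T <-> F = F
(V xor ~Q) -> (R <-> U) = T -> F = F
((V xor ~Q) -> (R <-> U)) <-> P = F <-> F = T
Hence S1 is true.

S2: Parsed as ~(V -> ((~P -> R) <-> S))

~P = ~F = T
~P -> R = T -> T = T
(~P -> R) <-> S = T <-> F = F
V -> ((~P -> R) <-> S) = T -> F = F
~(V -> ((~P -> R) <-> S)) = ~F = T
Hence S2 is true.

S3: Formalization: ((S -> ~Q) <-> ~P) nand ~(~V <-> R)

~Q = ~T = F
S -> ~Q = F -> F = T
~P = ~F = T
(S -> ~Q) <-> ~P = T <-> T = T
~V = ~T = F
~V <-> R = F <-> T = F
~(~V <-> R) = ~F = T
((S -> ~Q) <-> ~P) nand ~(~V <-> R) = T nand T = F
So S3 is false.

True statements: 2.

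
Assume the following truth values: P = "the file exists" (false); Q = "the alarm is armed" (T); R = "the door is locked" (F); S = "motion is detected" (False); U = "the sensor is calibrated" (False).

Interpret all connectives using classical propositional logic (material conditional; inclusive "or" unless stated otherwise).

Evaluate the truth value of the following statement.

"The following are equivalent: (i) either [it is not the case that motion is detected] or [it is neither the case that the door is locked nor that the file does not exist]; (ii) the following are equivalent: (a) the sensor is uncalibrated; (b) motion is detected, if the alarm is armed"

In symbols: (not S or (R nor not P)) iff (not U iff (Q -> S))

not S = not False = True
not P = not False = True
R nor not P = False nor True = False
not S or (R nor not P) = True or False = True
not U = not False = True
Q -> S = True -> False = False
not U iff (Q -> S) = True iff False = False
(not S or (R nor not P)) iff (not U iff (Q -> S)) = True iff False = False

False.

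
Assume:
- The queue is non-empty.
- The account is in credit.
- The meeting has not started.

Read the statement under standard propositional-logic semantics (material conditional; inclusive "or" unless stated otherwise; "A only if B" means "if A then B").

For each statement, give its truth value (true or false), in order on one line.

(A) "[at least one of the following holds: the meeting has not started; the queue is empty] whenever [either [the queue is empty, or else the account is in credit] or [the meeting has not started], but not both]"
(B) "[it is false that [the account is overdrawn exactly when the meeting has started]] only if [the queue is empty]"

(A) T / (B) T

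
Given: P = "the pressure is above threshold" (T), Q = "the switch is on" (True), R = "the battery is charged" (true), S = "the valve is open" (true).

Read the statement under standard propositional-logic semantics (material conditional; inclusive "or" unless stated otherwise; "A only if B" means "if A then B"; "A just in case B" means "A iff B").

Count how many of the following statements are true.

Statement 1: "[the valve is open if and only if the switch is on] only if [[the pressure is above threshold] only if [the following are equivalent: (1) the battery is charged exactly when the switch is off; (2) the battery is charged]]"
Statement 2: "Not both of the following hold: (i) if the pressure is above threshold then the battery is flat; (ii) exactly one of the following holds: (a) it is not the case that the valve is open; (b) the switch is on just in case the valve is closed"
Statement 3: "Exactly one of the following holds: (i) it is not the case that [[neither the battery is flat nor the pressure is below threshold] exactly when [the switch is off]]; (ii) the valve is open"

1

Statement 1: This is (S iff Q) -> (P -> ((R iff not Q) iff R)).

S iff Q = True iff True = True
not Q = not True = False
R iff not Q = True iff False = False
(R iff not Q) iff R = False iff True = False
P -> ((R iff not Q) iff R) = True -> False = False
(S iff Q) -> (P -> ((R iff not Q) iff R)) = True -> False = False
So Statement 1 is false.

Statement 2: This is (P -> not R) nand (not S xor (Q iff not S)).

not R = not True = False
P -> not R = True -> False = False
not S = not True = False
not S = not True = False
Q iff not S = True iff False = False
not S xor (Q iff not S) = False xor False = False
(P -> not R) nand (not S xor (Q iff not S)) = False nand False = True
Thus Statement 2 is true.

Statement 3: This is not ((not R nor not P) iff not Q) xor S.

not R = not True = False
not P = not True = False
not R nor not P = False nor False = True
not Q = not True = False
(not R nor not P) iff not Q = True iff False = False
not ((not R nor not P) iff not Q) = not False = True
not ((not R nor not P) iff not Q) xor S = True xor True = False
Hence Statement 3 is false.

True statements: 1 (Statement 2).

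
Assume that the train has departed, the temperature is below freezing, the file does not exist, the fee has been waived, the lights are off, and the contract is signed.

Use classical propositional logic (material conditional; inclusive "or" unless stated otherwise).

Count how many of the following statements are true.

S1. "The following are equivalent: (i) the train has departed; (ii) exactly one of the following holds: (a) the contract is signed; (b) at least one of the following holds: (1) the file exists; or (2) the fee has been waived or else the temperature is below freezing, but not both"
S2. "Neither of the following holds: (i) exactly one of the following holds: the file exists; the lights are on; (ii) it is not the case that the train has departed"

Let P = "the train has departed" (True), V = "the contract is signed" (True), R = "the file exists" (False), S = "the fee has been waived" (True), Q = "the temperature is below freezing" (True), U = "the lights are on" (False).

S1: In symbols: P iff (V xor (R or (S xor Q)))

S xor Q = True xor True = False
R or (S xor Q) = False or False = False
V xor (R or (S xor Q)) = True xor False = True
P iff (V xor (R or (S xor Q))) = True iff True = True
Hence S1 is true.

S2: In symbols: (R xor U) nor not P

R xor U = False xor False = False
not P = not True = False
(R xor U) nor not P = False nor False = True
Hence S2 is true.

2 of the 2 statements are true (S1, S2).

2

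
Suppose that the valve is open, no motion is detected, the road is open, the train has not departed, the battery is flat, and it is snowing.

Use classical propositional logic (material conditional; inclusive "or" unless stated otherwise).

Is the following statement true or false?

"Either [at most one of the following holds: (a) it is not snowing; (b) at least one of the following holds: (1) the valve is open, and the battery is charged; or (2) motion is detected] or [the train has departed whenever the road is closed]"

Let U = "it is snowing" (True), P = "the valve is open" (True), V = "the battery is charged" (False), M = "motion is detected" (False), R = "the road is closed" (False), D = "the train has departed" (False).
In symbols: (not U nand ((P and V) or M)) or (R -> D)

not U = not True = False
P and V = True and False = False
(P and V) or M = False or False = False
not U nand ((P and V) or M) = False nand False = True
R -> D = False -> False = True
(not U nand ((P and V) or M)) or (R -> D) = True or True = True

true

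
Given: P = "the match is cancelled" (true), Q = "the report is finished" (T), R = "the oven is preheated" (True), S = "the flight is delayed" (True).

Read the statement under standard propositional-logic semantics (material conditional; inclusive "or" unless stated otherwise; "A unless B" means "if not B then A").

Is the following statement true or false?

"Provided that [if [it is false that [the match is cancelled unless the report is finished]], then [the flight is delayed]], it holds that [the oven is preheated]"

True.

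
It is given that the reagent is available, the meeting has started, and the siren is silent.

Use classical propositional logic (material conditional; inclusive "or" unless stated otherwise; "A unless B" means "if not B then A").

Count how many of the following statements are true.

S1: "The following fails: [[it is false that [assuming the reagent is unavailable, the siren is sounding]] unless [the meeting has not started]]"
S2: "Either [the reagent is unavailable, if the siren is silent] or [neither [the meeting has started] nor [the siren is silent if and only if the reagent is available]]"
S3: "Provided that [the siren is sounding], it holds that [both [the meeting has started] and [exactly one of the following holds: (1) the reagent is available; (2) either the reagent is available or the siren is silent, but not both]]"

2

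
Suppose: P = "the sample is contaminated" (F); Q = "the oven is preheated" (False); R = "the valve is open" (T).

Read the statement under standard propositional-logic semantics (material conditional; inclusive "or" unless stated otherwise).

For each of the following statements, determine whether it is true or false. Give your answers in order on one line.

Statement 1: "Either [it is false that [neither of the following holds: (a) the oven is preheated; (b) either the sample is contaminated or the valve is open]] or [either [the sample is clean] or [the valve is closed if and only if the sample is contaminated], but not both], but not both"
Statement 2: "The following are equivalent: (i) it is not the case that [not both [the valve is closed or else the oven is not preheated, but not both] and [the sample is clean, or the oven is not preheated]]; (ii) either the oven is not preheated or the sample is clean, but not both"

Statement 1 T; Statement 2 F

Statement 1: This is ¬(Q ↓ (P ∨ R)) ⊕ (¬P ⊕ (¬R ↔ P)).

P ∨ R = F ∨ T = T
Q ↓ (P ∨ R) = F ↓ T = F
¬(Q ↓ (P ∨ R)) = ¬F = T
¬P = ¬F = T
¬R = ¬T = F
¬R ↔ P = F ↔ F = T
¬P ⊕ (¬R ↔ P) = T ⊕ T = F
¬(Q ↓ (P ∨ R)) ⊕ (¬P ⊕ (¬R ↔ P)) = T ⊕ F = T
Hence Statement 1 is true.

Statement 2: Formalization: ¬((¬R ⊕ ¬Q) ↑ (¬P ∨ ¬Q)) ↔ (¬Q ⊕ ¬P)

¬R = ¬T = F
¬Q = ¬F = T
¬R ⊕ ¬Q = F ⊕ T = T
¬P = ¬F = T
¬Q = ¬F = T
¬P ∨ ¬Q = T ∨ T = T
(¬R ⊕ ¬Q) ↑ (¬P ∨ ¬Q) = T ↑ T = F
¬((¬R ⊕ ¬Q) ↑ (¬P ∨ ¬Q)) = ¬F = T
¬Q = ¬F = T
¬P = ¬F = T
¬Q ⊕ ¬P = T ⊕ T = F
¬((¬R ⊕ ¬Q) ↑ (¬P ∨ ¬Q)) ↔ (¬Q ⊕ ¬P) = T ↔ F = F
Hence Statement 2 is false.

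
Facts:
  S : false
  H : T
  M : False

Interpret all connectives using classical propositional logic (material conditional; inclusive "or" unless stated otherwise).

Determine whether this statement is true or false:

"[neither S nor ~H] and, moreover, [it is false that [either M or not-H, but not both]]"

True

Values: S=False, H=True, M=False.
In symbols: (S nor not H) and not (M xor not H)

not H = not True = False
S nor not H = False nor False = True
not H = not True = False
M xor not H = False xor False = False
not (M xor not H) = not False = True
(S nor not H) and not (M xor not H) = True and True = True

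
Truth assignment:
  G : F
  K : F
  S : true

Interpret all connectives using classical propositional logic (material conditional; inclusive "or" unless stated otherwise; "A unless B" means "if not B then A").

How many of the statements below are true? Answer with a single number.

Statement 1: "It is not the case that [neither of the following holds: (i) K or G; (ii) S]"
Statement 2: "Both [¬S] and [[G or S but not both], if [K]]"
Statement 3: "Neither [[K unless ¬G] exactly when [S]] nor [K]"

1

Statement 1: In symbols: ¬((K ∨ G) ↓ S)

K ∨ G = F ∨ F = F
(K ∨ G) ↓ S = F ↓ T = F
¬((K ∨ G) ↓ S) = ¬F = T
Thus Statement 1 is true.

Statement 2: In symbols: ¬S ∧ (K → (G ⊕ S))

¬S = ¬T = F
G ⊕ S = F ⊕ T = T
K → (G ⊕ S) = F → T = T
¬S ∧ (K → (G ⊕ S)) = F ∧ T = F
Thus Statement 2 is false.

Statement 3: In symbols: ((K ∨ ¬G) ↔ S) ↓ K

¬G = ¬F = T
K ∨ ¬G = F ∨ T = T
(K ∨ ¬G) ↔ S = T ↔ T = T
((K ∨ ¬G) ↔ S) ↓ K = T ↓ F = F
Hence Statement 3 is false.

Count: 1.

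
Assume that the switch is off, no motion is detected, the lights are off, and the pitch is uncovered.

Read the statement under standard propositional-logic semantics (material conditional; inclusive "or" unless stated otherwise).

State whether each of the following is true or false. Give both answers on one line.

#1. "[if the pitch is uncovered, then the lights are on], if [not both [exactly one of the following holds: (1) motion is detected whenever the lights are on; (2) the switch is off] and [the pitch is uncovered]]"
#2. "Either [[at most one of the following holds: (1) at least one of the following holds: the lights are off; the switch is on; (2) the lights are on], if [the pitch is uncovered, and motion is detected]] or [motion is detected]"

#1 F; #2 T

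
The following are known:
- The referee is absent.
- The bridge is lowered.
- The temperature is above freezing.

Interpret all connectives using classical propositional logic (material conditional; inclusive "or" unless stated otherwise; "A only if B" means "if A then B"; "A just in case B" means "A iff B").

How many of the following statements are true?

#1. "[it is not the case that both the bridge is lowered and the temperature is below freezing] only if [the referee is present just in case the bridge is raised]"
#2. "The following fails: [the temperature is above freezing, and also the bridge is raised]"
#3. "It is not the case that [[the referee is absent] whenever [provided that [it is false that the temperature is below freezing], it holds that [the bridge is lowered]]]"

2

Let Q = "the bridge is raised" (False), R = "the temperature is below freezing" (False), P = "the referee is present" (False).

#1: This is (not Q nand R) -> (P iff Q).

not Q = not False = True
not Q nand R = True nand False = True
P iff Q = False iff False = True
(not Q nand R) -> (P iff Q) = True -> True = True
Thus #1 is true.

#2: In symbols: not (not R and Q)

not R = not False = True
not R and Q = True and False = False
not (not R and Q) = not False = True
Thus #2 is true.

#3: This is not ((not R -> not Q) -> not P).

not R = not False = True
not Q = not False = True
not R -> not Q = True -> True = True
not P = not False = True
(not R -> not Q) -> not P = True -> True = True
not ((not R -> not Q) -> not P) = not True = False
So #3 is false.

2 of the 3 statements are true (#1, #2).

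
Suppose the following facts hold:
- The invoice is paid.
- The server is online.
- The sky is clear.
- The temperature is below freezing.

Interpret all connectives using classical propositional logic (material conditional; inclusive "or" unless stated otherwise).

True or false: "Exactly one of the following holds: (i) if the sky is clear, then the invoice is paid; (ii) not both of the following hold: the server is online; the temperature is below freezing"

The statement is true.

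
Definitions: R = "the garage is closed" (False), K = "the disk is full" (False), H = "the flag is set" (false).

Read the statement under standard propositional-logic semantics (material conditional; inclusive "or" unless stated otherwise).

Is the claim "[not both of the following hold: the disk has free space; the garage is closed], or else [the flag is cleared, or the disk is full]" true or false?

Values: K=F, R=F, H=F.
In symbols: (~K nand R) | (~H | K)

~K = ~F = T
~K nand R = T nand F = T
~H = ~F = T
~H | K = T | F = T
(~K nand R) | (~H | K) = T | T = T

True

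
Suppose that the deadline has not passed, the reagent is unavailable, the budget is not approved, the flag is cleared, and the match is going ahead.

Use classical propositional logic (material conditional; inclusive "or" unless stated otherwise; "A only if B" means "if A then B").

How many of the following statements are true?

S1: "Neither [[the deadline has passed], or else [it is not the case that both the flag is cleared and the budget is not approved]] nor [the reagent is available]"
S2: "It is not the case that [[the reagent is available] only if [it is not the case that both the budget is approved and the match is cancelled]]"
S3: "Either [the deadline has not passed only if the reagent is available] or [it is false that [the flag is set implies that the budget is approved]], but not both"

Let P = "the deadline has passed" (F), S = "the flag is set" (F), R = "the budget is approved" (F), Q = "the reagent is available" (F), U = "the match is cancelled" (F).

S1: Formalization: (P ∨ (¬S ↑ ¬R)) ↓ Q

¬S = ¬F = T
¬R = ¬F = T
¬S ↑ ¬R = T ↑ T = F
P ∨ (¬S ↑ ¬R) = F ∨ F = F
(P ∨ (¬S ↑ ¬R)) ↓ Q = F ↓ F = T
Hence S1 is true.

S2: In symbols: ¬(Q → (R ↑ U))

R ↑ U = F ↑ F = T
Q → (R ↑ U) = F → T = T
¬(Q → (R ↑ U)) = ¬T = F
So S2 is false.

S3: Parsed as (¬P → Q) ⊕ ¬(S → R)

¬P = ¬F = T
¬P → Q = T → F = F
S → R = F → F = T
¬(S → R) = ¬T = F
(¬P → Q) ⊕ ¬(S → R) = F ⊕ F = F
Thus S3 is false.

1 of the 3 statements is true (S1).

1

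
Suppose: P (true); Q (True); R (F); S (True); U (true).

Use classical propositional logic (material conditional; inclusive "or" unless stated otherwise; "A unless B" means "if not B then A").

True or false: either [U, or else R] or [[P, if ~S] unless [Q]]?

True.

Values: U=T, R=F, S=T, P=T, Q=T.
Formalization: (U ∨ R) ∨ ((¬S → P) ∨ Q)

U ∨ R = T ∨ F = T
¬S = ¬T = F
¬S → P = F → T = T
(¬S → P) ∨ Q = T ∨ T = T
(U ∨ R) ∨ ((¬S → P) ∨ Q) = T ∨ T = T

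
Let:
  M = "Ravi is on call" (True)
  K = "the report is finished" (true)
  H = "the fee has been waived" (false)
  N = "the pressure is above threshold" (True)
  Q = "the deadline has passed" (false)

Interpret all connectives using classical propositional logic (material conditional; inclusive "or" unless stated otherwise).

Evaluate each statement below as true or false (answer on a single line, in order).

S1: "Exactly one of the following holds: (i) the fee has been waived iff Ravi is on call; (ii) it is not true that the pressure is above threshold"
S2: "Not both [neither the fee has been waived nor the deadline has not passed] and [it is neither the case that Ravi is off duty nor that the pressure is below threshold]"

S1: Parsed as (H <-> M) xor ~N

H <-> M = F <-> T = F
~N = ~T = F
(H <-> M) xor ~N = F xor F = F
Hence S1 is false.

S2: In symbols: (H nor ~Q) nand (~M nor ~N)

~Q = ~F = T
H nor ~Q = F nor T = F
~M = ~T = F
~N = ~T = F
~M nor ~N = F nor F = T
(H nor ~Q) nand (~M nor ~N) = F nand T = T
So S2 is true.

S1 False / S2 True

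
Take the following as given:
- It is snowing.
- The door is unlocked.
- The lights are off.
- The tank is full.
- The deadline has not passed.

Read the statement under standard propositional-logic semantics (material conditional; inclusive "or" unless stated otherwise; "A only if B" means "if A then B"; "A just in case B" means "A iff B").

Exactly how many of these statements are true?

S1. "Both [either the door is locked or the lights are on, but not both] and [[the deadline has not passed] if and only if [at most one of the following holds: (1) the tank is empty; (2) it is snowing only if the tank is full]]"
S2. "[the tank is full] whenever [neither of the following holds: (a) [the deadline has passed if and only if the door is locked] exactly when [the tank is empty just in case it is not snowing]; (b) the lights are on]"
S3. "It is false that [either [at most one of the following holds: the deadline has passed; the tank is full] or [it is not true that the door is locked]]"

Let Q = "the door is locked" (False), R = "the lights are on" (False), U = "the deadline has passed" (False), S = "the tank is full" (True), P = "it is snowing" (True).

S1: Formalization: (Q xor R) and (not U iff (not S nand (P -> S)))

Q xor R = False xor False = False
not U = not False = True
not S = not True = False
P -> S = True -> True = True
not S nand (P -> S) = False nand True = True
not U iff (not S nand (P -> S)) = True iff True = True
(Q xor R) and (not U iff (not S nand (P -> S))) = False and True = False
So S1 is false.

S2: Formalization: (((U iff Q) iff (not S iff not P)) nor R) -> S

U iff Q = False iff False = True
not S = not True = False
not P = not True = False
not S iff not P = False iff False = True
(U iff Q) iff (not S iff not P) = True iff True = True
((U iff Q) iff (not S iff not P)) nor R = True nor False = False
(((U iff Q) iff (not S iff not P)) nor R) -> S = False -> True = True
Thus S2 is true.

S3: In symbols: not ((U nand S) or not Q)

U nand S = False nand True = True
not Q = not False = True
(U nand S) or not Q = True or True = True
not ((U nand S) or not Q) = not True = False
Thus S3 is false.

1 of the 3 statements is true (S2).

1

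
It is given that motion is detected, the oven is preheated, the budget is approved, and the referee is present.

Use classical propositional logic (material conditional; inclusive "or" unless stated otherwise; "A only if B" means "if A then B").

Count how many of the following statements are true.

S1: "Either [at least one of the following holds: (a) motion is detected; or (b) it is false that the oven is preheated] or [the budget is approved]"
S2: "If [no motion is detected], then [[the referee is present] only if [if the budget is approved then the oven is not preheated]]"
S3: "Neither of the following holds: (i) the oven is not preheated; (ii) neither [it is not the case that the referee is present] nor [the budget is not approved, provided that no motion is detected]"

3

Let P = "motion is detected" (True), Q = "the oven is preheated" (True), R = "the budget is approved" (True), S = "the referee is present" (True).

S1: Formalization: (P or not Q) or R

not Q = not True = False
P or not Q = True or False = True
(P or not Q) or R = True or True = True
Thus S1 is true.

S2: Formalization: not P -> (S -> (R -> not Q))

not P = not True = False
not Q = not True = False
R -> not Q = True -> False = False
S -> (R -> not Q) = True -> False = False
not P -> (S -> (R -> not Q)) = False -> False = True
So S2 is true.

S3: This is not Q nor (not S nor (not P -> not R)).

not Q = not True = False
not S = not True = False
not P = not True = False
not R = not True = False
not P -> not R = False -> False = True
not S nor (not P -> not R) = False nor True = False
not Q nor (not S nor (not P -> not R)) = False nor False = True
Thus S3 is true.

3 of the 3 statements are true.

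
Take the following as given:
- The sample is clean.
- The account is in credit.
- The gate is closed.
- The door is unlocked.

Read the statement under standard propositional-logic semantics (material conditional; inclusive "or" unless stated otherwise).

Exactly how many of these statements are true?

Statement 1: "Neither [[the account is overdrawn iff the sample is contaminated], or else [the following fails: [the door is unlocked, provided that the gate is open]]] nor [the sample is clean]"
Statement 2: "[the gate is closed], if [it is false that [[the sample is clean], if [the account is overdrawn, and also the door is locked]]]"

Let Q = "the account is overdrawn" (F), P = "the sample is contaminated" (F), R = "the gate is open" (F), S = "the door is locked" (F).

Statement 1: Parsed as ((Q <-> P) | ~(R -> ~S)) nor ~P

Q <-> P = F <-> F = T
~S = ~F = T
R -> ~S = F -> T = T
~(R -> ~S) = ~T = F
(Q <-> P) | ~(R -> ~S) = T | F = T
~P = ~F = T
((Q <-> P) | ~(R -> ~S)) nor ~P = T nor T = F
Hence Statement 1 is false.

Statement 2: Formalization: ~((Q & S) -> ~P) -> ~R

Q & S = F & F = F
~P = ~F = T
(Q & S) -> ~P = F -> T = T
~((Q & S) -> ~P) = ~T = F
~R = ~F = T
~((Q & S) -> ~P) -> ~R = F -> T = T
Hence Statement 2 is true.

True statements: 1.

1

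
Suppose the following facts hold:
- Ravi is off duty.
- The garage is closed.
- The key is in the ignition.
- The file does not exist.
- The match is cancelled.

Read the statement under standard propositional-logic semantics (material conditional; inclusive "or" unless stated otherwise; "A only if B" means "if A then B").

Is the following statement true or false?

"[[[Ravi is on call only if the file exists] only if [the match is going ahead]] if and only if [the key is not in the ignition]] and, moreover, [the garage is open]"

Let U = "Ravi is on call" (F), N = "the file exists" (F), S = "the match is cancelled" (T), P = "the key is in the ignition" (T), H = "the garage is closed" (T).
In symbols: (((U → N) → ¬S) ↔ ¬P) ∧ ¬H

U → N = F → F = T
¬S = ¬T = F
(U → N) → ¬S = T → F = F
¬P = ¬T = F
((U → N) → ¬S) ↔ ¬P = F ↔ F = T
¬H = ¬T = F
(((U → N) → ¬S) ↔ ¬P) ∧ ¬H = T ∧ F = F

False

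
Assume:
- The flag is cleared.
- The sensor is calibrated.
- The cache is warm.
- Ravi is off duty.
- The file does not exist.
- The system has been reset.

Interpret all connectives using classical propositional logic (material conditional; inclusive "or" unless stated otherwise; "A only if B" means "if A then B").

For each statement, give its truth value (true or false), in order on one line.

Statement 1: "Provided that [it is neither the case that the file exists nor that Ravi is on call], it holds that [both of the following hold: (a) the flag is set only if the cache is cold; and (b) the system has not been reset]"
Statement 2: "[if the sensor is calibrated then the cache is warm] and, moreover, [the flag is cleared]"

Let U = "the file exists" (F), S = "Ravi is on call" (F), P = "the flag is set" (F), R = "the cache is warm" (T), V = "the system has been reset" (T), Q = "the sensor is calibrated" (T).

Statement 1: Parsed as (U nor S) -> ((P -> ~R) & ~V)

U nor S = F nor F = T
~R = ~T = F
P -> ~R = F -> F = T
~V = ~T = F
(P -> ~R) & ~V = T & F = F
(U nor S) -> ((P -> ~R) & ~V) = T -> F = F
Hence Statement 1 is false.

Statement 2: This is (Q -> R) & ~P.

Q -> R = T -> T = T
~P = ~F = T
(Q -> R) & ~P = T & T = T
So Statement 2 is true.

Statement 1 F / Statement 2 T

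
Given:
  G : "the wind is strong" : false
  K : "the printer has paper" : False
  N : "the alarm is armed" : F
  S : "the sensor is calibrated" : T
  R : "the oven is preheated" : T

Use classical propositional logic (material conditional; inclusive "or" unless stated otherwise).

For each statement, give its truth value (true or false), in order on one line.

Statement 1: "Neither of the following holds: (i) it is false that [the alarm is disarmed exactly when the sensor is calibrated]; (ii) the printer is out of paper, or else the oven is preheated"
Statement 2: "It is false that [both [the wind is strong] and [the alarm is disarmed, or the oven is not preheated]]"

Statement 1 false; Statement 2 true

Statement 1: Parsed as not (not N iff S) nor (not K or R)

not N = not False = True
not N iff S = True iff True = True
not (not N iff S) = not True = False
not K = not False = True
not K or R = True or True = True
not (not N iff S) nor (not K or R) = False nor True = False
So Statement 1 is false.

Statement 2: In symbols: not (G and (not N or not R))

not N = not False = True
not R = not True = False
not N or not R = True or False = True
G and (not N or not R) = False and True = False
not (G and (not N or not R)) = not False = True
Thus Statement 2 is true.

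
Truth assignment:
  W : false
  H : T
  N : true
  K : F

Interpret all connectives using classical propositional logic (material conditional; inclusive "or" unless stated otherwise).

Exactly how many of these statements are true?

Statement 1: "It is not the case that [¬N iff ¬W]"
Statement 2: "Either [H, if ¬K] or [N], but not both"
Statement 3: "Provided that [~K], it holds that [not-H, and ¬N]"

1

Statement 1: Formalization: ~(~N <-> ~W)

~N = ~T = F
~W = ~F = T
~N <-> ~W = F <-> T = F
~(~N <-> ~W) = ~F = T
Thus Statement 1 is true.

Statement 2: Formalization: (~K -> H) xor N

~K = ~F = T
~K -> H = T -> T = T
(~K -> H) xor N = T xor T = F
Thus Statement 2 is false.

Statement 3: Formalization: ~K -> (~H & ~N)

~K = ~F = T
~H = ~T = F
~N = ~T = F
~H & ~N = F & F = F
~K -> (~H & ~N) = T -> F = F
Thus Statement 3 is false.

Count: 1.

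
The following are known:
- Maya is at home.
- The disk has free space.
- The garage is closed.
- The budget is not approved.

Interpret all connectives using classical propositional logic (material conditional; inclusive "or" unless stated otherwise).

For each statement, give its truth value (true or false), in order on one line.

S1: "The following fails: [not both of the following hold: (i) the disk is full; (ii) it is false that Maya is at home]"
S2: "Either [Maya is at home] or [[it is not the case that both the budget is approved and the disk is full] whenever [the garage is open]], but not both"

Let N = "the disk is full" (F), L = "Maya is at home" (T), S = "the garage is closed" (T), D = "the budget is approved" (F).

S1: Formalization: ~(N nand ~L)

~L = ~T = F
N nand ~L = F nand F = T
~(N nand ~L) = ~T = F
Hence S1 is false.

S2: This is L xor (~S -> (D nand N)).

~S = ~T = F
D nand N = F nand F = T
~S -> (D nand N) = F -> T = T
L xor (~S -> (D nand N)) = T xor T = F
Hence S2 is false.

S1 False, S2 False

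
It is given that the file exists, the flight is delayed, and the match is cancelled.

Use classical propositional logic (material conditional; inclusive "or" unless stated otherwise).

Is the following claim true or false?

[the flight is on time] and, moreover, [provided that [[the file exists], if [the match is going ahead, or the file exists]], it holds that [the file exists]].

Let Q = "the flight is delayed" (T), R = "the match is cancelled" (T), P = "the file exists" (T).
This is ¬Q ∧ (((¬R ∨ P) → P) → P).

¬Q = ¬T = F
¬R = ¬T = F
¬R ∨ P = F ∨ T = T
(¬R ∨ P) → P = T → T = T
((¬R ∨ P) → P) → P = T → T = T
¬Q ∧ (((¬R ∨ P) → P) → P) = F ∧ T = F

false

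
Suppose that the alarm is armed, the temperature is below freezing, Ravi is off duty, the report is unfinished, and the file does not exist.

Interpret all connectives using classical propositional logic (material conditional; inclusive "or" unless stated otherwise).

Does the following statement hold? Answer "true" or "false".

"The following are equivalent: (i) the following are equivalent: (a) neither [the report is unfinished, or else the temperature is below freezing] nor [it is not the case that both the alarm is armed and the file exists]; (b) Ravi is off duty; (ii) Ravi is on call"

True

Let S = "the report is finished" (False), H = "the temperature is below freezing" (True), V = "the alarm is armed" (True), G = "the file exists" (False), P = "Ravi is on call" (False).
Parsed as (((not S or H) nor (V nand G)) iff not P) iff P

not S = not False = True
not S or H = True or True = True
V nand G = True nand False = True
(not S or H) nor (V nand G) = True nor True = False
not P = not False = True
((not S or H) nor (V nand G)) iff not P = False iff True = False
(((not S or H) nor (V nand G)) iff not P) iff P = False iff False = True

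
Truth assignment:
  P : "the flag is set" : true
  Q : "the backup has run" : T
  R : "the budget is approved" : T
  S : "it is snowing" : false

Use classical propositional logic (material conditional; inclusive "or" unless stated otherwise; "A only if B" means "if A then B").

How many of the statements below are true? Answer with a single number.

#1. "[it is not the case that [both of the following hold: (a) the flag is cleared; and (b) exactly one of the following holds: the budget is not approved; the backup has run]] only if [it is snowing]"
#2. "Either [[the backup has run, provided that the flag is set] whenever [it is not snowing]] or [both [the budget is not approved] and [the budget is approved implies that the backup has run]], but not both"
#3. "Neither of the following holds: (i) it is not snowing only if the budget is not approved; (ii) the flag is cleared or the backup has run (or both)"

#1: In symbols: ¬(¬P ∧ (¬R ⊕ Q)) → S

¬P = ¬T = F
¬R = ¬T = F
¬R ⊕ Q = F ⊕ T = T
¬P ∧ (¬R ⊕ Q) = F ∧ T = F
¬(¬P ∧ (¬R ⊕ Q)) = ¬F = T
¬(¬P ∧ (¬R ⊕ Q)) → S = T → F = F
So #1 is false.

#2: Formalization: (¬S → (P → Q)) ⊕ (¬R ∧ (R → Q))

¬S = ¬F = T
P → Q = T → T = T
¬S → (P → Q) = T → T = T
¬R = ¬T = F
R → Q = T → T = T
¬R ∧ (R → Q) = F ∧ T = F
(¬S → (P → Q)) ⊕ (¬R ∧ (R → Q)) = T ⊕ F = T
Hence #2 is true.

#3: Parsed as (¬S → ¬R) ↓ (¬P ∨ Q)

¬S = ¬F = T
¬R = ¬T = F
¬S → ¬R = T → F = F
¬P = ¬T = F
¬P ∨ Q = F ∨ T = T
(¬S → ¬R) ↓ (¬P ∨ Q) = F ↓ T = F
So #3 is false.

Count: 1.

1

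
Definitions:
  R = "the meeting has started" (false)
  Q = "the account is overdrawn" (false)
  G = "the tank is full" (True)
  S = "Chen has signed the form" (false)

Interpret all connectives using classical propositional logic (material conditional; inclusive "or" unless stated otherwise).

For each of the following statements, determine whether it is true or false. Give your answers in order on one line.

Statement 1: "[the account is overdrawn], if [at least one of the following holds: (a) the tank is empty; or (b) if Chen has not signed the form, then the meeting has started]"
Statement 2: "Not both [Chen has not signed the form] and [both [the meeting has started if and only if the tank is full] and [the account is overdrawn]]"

Statement 1 True, Statement 2 True

Statement 1: Parsed as (~G | (~S -> R)) -> Q

~G = ~T = F
~S = ~F = T
~S -> R = T -> F = F
~G | (~S -> R) = F | F = F
(~G | (~S -> R)) -> Q = F -> F = T
Hence Statement 1 is true.

Statement 2: Formalization: ~S nand ((R <-> G) & Q)

~S = ~F = T
R <-> G = F <-> T = F
(R <-> G) & Q = F & F = F
~S nand ((R <-> G) & Q) = T nand F = T
Thus Statement 2 is true.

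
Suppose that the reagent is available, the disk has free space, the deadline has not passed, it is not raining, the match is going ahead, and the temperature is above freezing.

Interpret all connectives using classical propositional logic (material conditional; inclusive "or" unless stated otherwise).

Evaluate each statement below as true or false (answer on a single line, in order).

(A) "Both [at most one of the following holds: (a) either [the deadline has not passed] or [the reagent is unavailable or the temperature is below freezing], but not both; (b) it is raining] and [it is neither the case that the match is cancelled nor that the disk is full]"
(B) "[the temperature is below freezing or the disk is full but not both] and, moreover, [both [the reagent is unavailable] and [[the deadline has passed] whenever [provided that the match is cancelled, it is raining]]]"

Let R = "the deadline has passed" (False), P = "the reagent is available" (True), V = "the temperature is below freezing" (False), S = "it is raining" (False), U = "the match is cancelled" (False), Q = "the disk is full" (False).

(A): Formalization: ((not R xor (not P or V)) nand S) and (U nor Q)

not R = not False = True
not P = not True = False
not P or V = False or False = False
not R xor (not P or V) = True xor False = True
(not R xor (not P or V)) nand S = True nand False = True
U nor Q = False nor False = True
((not R xor (not P or V)) nand S) and (U nor Q) = True and True = True
Thus (A) is true.

(B): Formalization: (V xor Q) and (not P and ((U -> S) -> R))

V xor Q = False xor False = False
not P = not True = False
U -> S = False -> False = True
(U -> S) -> R = True -> False = False
not P and ((U -> S) -> R) = False and False = False
(V xor Q) and (not P and ((U -> S) -> R)) = False and False = False
So (B) is false.

(A) true, (B) false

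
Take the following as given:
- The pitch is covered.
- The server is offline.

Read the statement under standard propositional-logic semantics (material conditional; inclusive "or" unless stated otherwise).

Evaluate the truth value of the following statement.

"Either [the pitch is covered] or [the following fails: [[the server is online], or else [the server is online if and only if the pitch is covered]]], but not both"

Let U = "the pitch is covered" (T), V = "the server is online" (F).
This is U xor ~(V | (V <-> U)).

V <-> U = F <-> T = F
V | (V <-> U) = F | F = F
~(V | (V <-> U)) = ~F = T
U xor ~(V | (V <-> U)) = T xor T = F

False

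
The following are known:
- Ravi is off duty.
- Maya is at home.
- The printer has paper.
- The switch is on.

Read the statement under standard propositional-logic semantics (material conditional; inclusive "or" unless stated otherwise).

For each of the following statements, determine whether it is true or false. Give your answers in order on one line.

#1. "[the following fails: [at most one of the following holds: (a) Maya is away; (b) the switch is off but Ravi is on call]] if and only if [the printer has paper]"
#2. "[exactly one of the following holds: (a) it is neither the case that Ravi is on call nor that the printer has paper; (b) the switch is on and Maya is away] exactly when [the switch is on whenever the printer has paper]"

#1 F / #2 F

Let S = "Maya is at home" (True), P = "the switch is on" (True), G = "Ravi is on call" (False), D = "the printer has paper" (True).

#1: In symbols: not (not S nand (not P and G)) iff D

not S = not True = False
not P = not True = False
not P and G = False and False = False
not S nand (not P and G) = False nand False = True
not (not S nand (not P and G)) = not True = False
not (not S nand (not P and G)) iff D = False iff True = False
So #1 is false.

#2: In symbols: ((G nor D) xor (P and not S)) iff (D -> P)

G nor D = False nor True = False
not S = not True = False
P and not S = True and False = False
(G nor D) xor (P and not S) = False xor False = False
D -> P = True -> True = True
((G nor D) xor (P and not S)) iff (D -> P) = False iff True = False
So #2 is false.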